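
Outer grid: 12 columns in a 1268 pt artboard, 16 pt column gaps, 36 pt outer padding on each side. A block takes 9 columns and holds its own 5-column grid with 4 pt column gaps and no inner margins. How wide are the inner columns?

175.4 pt

Take off 72 pt of margins, leaving 1196 pt.
Subtracting 11 column gaps of 16 leaves 1020 for 12 columns, so c = 85 pt.
Span of 9: 9·85 + 8·16 = 765 + 128 = 893 pt.
5 columns + 4 column gaps: 5d + 4·4 = 893.
5d = 893 − 16 = 877, so d = 175.4 pt.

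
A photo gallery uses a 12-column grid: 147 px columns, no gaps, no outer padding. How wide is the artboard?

1764 px

Artboard = 12·147 = 1764 = 1764 px.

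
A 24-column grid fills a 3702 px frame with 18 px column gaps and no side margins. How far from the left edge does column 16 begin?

2325 px

3702 − 23·18 = 3288; ÷24 gives c = 137 px.
Each column+gutter stride is 155 px; with no margin, 15 of them is 2325 px.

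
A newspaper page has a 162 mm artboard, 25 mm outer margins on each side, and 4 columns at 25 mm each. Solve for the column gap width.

4 mm

Subtract both margins: 162 − 2·25 = 112 mm.
4 columns take 4·25 = 100 mm; remaining 12 splits into 3 column gaps.
g = 12 / 3 = 4 mm.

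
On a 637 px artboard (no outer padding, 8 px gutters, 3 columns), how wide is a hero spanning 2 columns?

422 px

Subtracting 2 gutters of 8 leaves 621 for 3 columns, so c = 207 px.
Span of 2: 2·207 + 1·8 = 414 + 8 = 422 px.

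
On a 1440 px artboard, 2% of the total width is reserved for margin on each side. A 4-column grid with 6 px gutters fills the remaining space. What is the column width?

1440 × (1 − 2·2%) = 1440 × 96% = 1382.4 px for the columns.
Subtracting 3 gutters of 6 leaves 1364.4 for 4 columns, so c = 341.1 px.

341.1 px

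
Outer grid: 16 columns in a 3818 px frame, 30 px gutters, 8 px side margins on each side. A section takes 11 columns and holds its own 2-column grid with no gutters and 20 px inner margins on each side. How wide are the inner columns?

1282.25 px

Take off 16 px of margins, leaving 3802 px.
16 columns + 15 gutters: 16c + 15·30 = 3802.
16c = 3802 − 450 = 3352, so c = 209.5 px.
11 columns plus 10 gutters: 2304.5 + 300 = 2604.5 px.
Inner content = 2604.5 − 2·20 = 2564.5 px.
With no gutters, each column is 2564.5/2 = 1282.25 px.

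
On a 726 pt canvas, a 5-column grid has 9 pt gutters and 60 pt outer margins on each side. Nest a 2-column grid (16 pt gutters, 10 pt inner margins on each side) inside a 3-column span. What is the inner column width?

Outer content = 726 − 2·60 = 606 pt.
5 columns + 4 gutters: 5c + 4·9 = 606.
5c = 606 − 36 = 570, so c = 114 pt.
Span of 3: 3·114 + 2·9 = 342 + 18 = 360 pt.
Inner content = 360 − 2·10 = 340 pt.
2d + 1·16 = 340 → 2d = 324 → d = 162 pt.

162 pt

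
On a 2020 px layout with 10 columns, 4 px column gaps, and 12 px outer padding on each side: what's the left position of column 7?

1212 px

Take off 24 px of margins, leaving 1996 px.
10 columns + 9 column gaps: 10c + 9·4 = 1996.
10c = 1996 − 36 = 1960, so c = 196 px.
Before column 7: the margin + 6 columns + 6 column gaps.
Offset = 12 + 6·(196 + 4) = 12 + 1200 = 1212 px.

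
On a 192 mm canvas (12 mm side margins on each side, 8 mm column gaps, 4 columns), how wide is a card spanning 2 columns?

Take off 24 mm of margins, leaving 168 mm.
4c + 3·8 = 168 → 4c = 144 → c = 36 mm.
2-column span = 2·36 + 1·8 = 80 mm.

80 mm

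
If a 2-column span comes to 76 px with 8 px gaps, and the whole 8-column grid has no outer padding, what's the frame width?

328 px

76 − 1·8 = 68; ÷2 gives c = 34 px.
Total width: 8·34 + 7·8 = 328 px.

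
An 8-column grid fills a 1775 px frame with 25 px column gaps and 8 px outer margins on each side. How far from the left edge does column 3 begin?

Take off 16 px of margins, leaving 1759 px.
8 columns + 7 column gaps: 8c + 7·25 = 1759.
8c = 1759 − 175 = 1584, so c = 198 px.
Before column 3: the margin + 2 columns + 2 column gaps.
Offset = 8 + 2·(198 + 25) = 8 + 446 = 454 px.

454 px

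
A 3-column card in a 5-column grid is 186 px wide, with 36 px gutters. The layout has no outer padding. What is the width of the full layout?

334 px

Subtracting 2 gutters of 36 leaves 114 for 3 columns, so c = 38 px.
Summing: 190 + 144 = 334 px.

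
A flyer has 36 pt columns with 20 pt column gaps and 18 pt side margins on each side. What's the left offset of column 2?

74 pt

Each column+gutter stride is 56 pt; 1 of them past the 18 pt margin is 18 + 56 = 74 pt.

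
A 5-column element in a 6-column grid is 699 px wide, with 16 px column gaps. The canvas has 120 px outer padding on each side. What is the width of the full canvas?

5c + 4·16 = 699 → 5c = 635 → c = 127 px.
Adding margins, columns and gutters: 240 + 762 + 80 = 1082 px.

1082 px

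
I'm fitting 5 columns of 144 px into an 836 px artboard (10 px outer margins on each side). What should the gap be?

Content width = 836 − 2·10 = 816 px.
5·144 + 4g = 816 → 4g = 96 → g = 24 px.

24 px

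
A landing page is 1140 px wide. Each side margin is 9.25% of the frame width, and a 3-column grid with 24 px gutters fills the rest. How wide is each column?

293.7 px

Margins: 9.25% × 1140 = 105.45 px each, so content = 1140 − 210.9 = 929.1 px.
3c + 2·24 = 929.1 → 3c = 881.1 → c = 293.7 px.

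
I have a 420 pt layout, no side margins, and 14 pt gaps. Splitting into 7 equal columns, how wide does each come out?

Subtracting 6 gaps of 14 leaves 336 for 7 columns, so c = 48 pt.

48 pt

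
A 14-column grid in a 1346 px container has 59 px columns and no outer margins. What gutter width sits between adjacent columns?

40 px

14 columns take 14·59 = 826 px; remaining 520 splits into 13 gutters.
g = 520 / 13 = 40 px.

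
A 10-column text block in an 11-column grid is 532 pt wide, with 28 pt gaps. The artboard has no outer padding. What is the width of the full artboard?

10 columns + 9 gaps: 10c + 9·28 = 532.
10c = 532 − 252 = 280, so c = 28 pt.
Artboard = 11·28 + 10·28 = 308 + 280 = 588 pt.

588 pt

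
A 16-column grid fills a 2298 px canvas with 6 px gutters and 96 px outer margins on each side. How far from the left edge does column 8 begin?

1020 px

Inside the margins: 2298 − 192 = 2106 px.
16 columns + 15 gutters: 16c + 15·6 = 2106.
16c = 2106 − 90 = 2016, so c = 126 px.
Each column+gutter stride is 132 px; 7 of them past the 96 px margin is 96 + 924 = 1020 px.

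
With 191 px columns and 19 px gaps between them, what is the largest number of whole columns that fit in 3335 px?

15 columns

k columns need k·191 + (k−1)·19 = k·210 − 19.
k·210 − 19 ≤ 3335 → k ≤ 3354 / 210 ≈ 15.97, so k = 15.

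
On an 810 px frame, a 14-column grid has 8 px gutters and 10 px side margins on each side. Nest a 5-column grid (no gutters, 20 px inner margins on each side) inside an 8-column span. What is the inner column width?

81.6 px

Take off 20 px of margins, leaving 790 px.
14c + 13·8 = 790 → 14c = 686 → c = 49 px.
8-column span = 8·49 + 7·8 = 448 px.
Inner content = 448 − 2·20 = 408 px.
5d = 408 → d = 81.6 px.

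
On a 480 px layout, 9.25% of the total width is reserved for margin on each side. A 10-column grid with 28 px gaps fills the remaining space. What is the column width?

Each margin = 9.25% of 480 = 44.4 px; content = 480 − 2·44.4 = 391.2 px.
391.2 − 9·28 = 139.2; ÷10 gives c = 13.92 px.

13.92 px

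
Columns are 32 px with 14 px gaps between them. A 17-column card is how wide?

Span of 17: 17·32 + 16·14 = 544 + 224 = 768 px.

768 px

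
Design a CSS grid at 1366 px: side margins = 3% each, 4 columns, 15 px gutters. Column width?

309.76 px

1366 × (1 − 2·3%) = 1366 × 94% = 1284.04 px for the columns.
Subtracting 3 gutters of 15 leaves 1239.04 for 4 columns, so c = 309.76 px.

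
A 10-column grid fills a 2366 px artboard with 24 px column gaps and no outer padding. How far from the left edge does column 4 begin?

10c + 9·24 = 2366 → 10c = 2150 → c = 215 px.
No margin, so column 4 starts at 3·(column + gutter) = 3·239 = 717 px.

717 px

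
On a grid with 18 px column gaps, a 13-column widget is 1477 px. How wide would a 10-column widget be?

1477 − 12·18 = 1261; ÷13 gives c = 97 px.
10 columns plus 9 column gaps: 970 + 162 = 1132 px.

1132 px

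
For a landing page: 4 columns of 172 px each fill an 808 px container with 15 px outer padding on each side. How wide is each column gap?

Take off 30 px of margins, leaving 778 px.
4 columns take 4·172 = 688 px; remaining 90 splits into 3 column gaps.
g = 90 / 3 = 30 px.

30 px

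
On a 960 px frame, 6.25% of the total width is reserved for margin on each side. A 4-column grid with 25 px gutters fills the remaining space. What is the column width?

960 × (1 − 2·6.25%) = 960 × 87.5% = 840 px for the columns.
4 columns + 3 gutters: 4c + 3·25 = 840.
4c = 840 − 75 = 765, so c = 191.25 px.

191.25 px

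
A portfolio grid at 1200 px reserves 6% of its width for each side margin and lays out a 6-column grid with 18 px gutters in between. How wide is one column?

1200 × (1 − 2·6%) = 1200 × 88% = 1056 px for the columns.
Subtracting 5 gutters of 18 leaves 966 for 6 columns, so c = 161 px.

161 px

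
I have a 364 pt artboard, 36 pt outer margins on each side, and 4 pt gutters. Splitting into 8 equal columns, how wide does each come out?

33 pt

Subtract both margins: 364 − 2·36 = 292 pt.
8 columns + 7 gutters: 8c + 7·4 = 292.
8c = 292 − 28 = 264, so c = 33 pt.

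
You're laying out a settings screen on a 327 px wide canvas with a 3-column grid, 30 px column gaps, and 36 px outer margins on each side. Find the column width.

65 px

Inside the margins: 327 − 72 = 255 px.
Subtracting 2 column gaps of 30 leaves 195 for 3 columns, so c = 65 px.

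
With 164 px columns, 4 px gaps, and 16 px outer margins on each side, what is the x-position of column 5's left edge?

Each column+gutter stride is 168 px; 4 of them past the 16 px margin is 16 + 672 = 688 px.

688 px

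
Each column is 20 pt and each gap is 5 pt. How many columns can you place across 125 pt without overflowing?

5 columns: 5·20 + 4·5 = 120 pt ≤ 125.
6 columns: 145 pt > 125. So 5.

5 columns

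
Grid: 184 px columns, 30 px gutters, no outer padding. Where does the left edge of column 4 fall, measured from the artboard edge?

642 px

Each column+gutter stride is 214 px; with no margin, 3 of them is 642 px.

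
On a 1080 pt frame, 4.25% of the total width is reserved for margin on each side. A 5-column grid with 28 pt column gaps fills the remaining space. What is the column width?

Each margin = 4.25% of 1080 = 45.9 pt; content = 1080 − 2·45.9 = 988.2 pt.
5 columns + 4 column gaps: 5c + 4·28 = 988.2.
5c = 988.2 − 112 = 876.2, so c = 175.24 pt.

175.24 pt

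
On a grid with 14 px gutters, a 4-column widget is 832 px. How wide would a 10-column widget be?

4 columns + 3 gutters: 4c + 3·14 = 832.
4c = 832 − 42 = 790, so c = 197.5 px.
Span of 10: 10·197.5 + 9·14 = 1975 + 126 = 2101 px.

2101 px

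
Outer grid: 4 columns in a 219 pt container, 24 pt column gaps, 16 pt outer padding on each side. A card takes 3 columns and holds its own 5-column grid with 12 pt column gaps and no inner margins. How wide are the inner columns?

17.25 pt

Outer content = 219 − 2·16 = 187 pt.
Subtracting 3 column gaps of 24 leaves 115 for 4 columns, so c = 28.75 pt.
3-column span = 3·28.75 + 2·24 = 134.25 pt.
134.25 − 4·12 = 86.25; ÷5 gives d = 17.25 pt.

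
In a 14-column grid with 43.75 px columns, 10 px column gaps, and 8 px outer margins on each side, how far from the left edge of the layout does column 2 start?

Column 2 starts at margin + 1·(column + gutter) = 8 + 1·53.75 = 61.75 px.

61.75 px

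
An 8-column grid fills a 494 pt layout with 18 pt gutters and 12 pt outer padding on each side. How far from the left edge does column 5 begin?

Inside the margins: 494 − 24 = 470 pt.
470 − 7·18 = 344; ÷8 gives c = 43 pt.
Column 5 starts at margin + 4·(column + gutter) = 12 + 4·61 = 256 pt.

256 pt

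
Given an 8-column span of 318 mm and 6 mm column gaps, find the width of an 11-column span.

439.5 mm

8c + 7·6 = 318 → 8c = 276 → c = 34.5 mm.
11-column span = 11·34.5 + 10·6 = 439.5 mm.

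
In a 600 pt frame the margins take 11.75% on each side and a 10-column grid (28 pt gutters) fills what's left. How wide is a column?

Margins: 11.75% × 600 = 70.5 pt each, so content = 600 − 141 = 459 pt.
10 columns + 9 gutters: 10c + 9·28 = 459.
10c = 459 − 252 = 207, so c = 20.7 pt.

20.7 pt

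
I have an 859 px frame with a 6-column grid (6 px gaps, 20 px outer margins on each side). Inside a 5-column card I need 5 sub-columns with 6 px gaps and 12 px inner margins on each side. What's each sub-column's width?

Take off 40 px of margins, leaving 819 px.
Subtracting 5 gaps of 6 leaves 789 for 6 columns, so c = 131.5 px.
Span of 5: 5·131.5 + 4·6 = 657.5 + 24 = 681.5 px.
Inner content = 681.5 − 2·12 = 657.5 px.
5d + 4·6 = 657.5 → 5d = 633.5 → d = 126.7 px.

126.7 px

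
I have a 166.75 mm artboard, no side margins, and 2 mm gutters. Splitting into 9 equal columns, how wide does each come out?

9 columns + 8 gutters: 9c + 8·2 = 166.75.
9c = 166.75 − 16 = 150.75, so c = 16.75 mm.

16.75 mm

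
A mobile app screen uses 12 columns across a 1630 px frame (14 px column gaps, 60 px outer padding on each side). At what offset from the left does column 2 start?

187 px

Take off 120 px of margins, leaving 1510 px.
12c + 11·14 = 1510 → 12c = 1356 → c = 113 px.
Before column 2: the margin + 1 column + 1 column gap.
Offset = 60 + 1·(113 + 14) = 60 + 127 = 187 px.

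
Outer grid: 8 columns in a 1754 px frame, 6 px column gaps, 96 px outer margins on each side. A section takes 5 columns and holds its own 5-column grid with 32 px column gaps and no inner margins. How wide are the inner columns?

169.2 px

Outer content = 1754 − 2·96 = 1562 px.
8 columns + 7 column gaps: 8c + 7·6 = 1562.
8c = 1562 − 42 = 1520, so c = 190 px.
5 columns plus 4 column gaps: 950 + 24 = 974 px.
974 − 4·32 = 846; ÷5 gives d = 169.2 px.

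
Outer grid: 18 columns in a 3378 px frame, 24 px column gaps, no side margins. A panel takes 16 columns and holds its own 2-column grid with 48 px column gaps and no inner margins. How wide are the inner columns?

1476 px

18 columns + 17 column gaps: 18c + 17·24 = 3378.
18c = 3378 − 408 = 2970, so c = 165 px.
16 columns plus 15 column gaps: 2640 + 360 = 3000 px.
2d + 1·48 = 3000 → 2d = 2952 → d = 1476 px.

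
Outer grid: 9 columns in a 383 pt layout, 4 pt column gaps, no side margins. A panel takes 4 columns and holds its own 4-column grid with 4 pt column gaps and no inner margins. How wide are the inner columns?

Subtracting 8 column gaps of 4 leaves 351 for 9 columns, so c = 39 pt.
Span of 4: 4·39 + 3·4 = 156 + 12 = 168 pt.
4 columns + 3 column gaps: 4d + 3·4 = 168.
4d = 168 − 12 = 156, so d = 39 pt.

39 pt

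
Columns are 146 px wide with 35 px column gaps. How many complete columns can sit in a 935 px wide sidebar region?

5 columns: 5·146 + 4·35 = 870 px ≤ 935.
6 columns: 1051 px > 935. So 5.

5 columns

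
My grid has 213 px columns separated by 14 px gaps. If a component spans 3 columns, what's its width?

667 px

3-column span = 3·213 + 2·14 = 667 px.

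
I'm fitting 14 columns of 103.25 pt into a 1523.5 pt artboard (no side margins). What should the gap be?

6 pt

14 columns take 14·103.25 = 1445.5 pt; remaining 78 splits into 13 gaps.
g = 78 / 13 = 6 pt.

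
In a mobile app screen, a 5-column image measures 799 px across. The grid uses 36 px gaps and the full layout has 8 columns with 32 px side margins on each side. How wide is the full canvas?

799 − 4·36 = 655; ÷5 gives c = 131 px.
Total width: 2·32 + 8·131 + 7·36 = 1364 px.

1364 px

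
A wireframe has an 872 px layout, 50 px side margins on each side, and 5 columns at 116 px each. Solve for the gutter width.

Inside the margins: 872 − 100 = 772 px.
5 columns take 5·116 = 580 px; remaining 192 splits into 4 gutters.
g = 192 / 4 = 48 px.

48 px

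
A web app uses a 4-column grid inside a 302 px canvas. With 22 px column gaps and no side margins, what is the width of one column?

302 − 3·22 = 236; ÷4 gives c = 59 px.

59 px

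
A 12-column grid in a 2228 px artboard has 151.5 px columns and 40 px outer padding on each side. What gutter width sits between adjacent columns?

Subtract both margins: 2228 − 2·40 = 2148 px.
12·151.5 + 11g = 2148 → 11g = 330 → g = 30 px.

30 px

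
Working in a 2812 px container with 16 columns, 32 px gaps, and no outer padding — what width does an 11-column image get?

16c + 15·32 = 2812 → 16c = 2332 → c = 145.75 px.
11-column span = 11·145.75 + 10·32 = 1923.25 px.

1923.25 px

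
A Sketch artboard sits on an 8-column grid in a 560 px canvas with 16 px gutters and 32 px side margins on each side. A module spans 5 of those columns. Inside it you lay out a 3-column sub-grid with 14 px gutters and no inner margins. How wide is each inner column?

Inside the margins: 560 − 64 = 496 px.
Subtracting 7 gutters of 16 leaves 384 for 8 columns, so c = 48 px.
Span of 5: 5·48 + 4·16 = 240 + 64 = 304 px.
304 − 2·14 = 276; ÷3 gives d = 92 px.

92 px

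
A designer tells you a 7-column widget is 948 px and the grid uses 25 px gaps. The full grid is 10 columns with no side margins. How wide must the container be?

1365 px

7 columns + 6 gaps: 7c + 6·25 = 948.
7c = 948 − 150 = 798, so c = 114 px.
Container = 10·114 + 9·25 = 1140 + 225 = 1365 px.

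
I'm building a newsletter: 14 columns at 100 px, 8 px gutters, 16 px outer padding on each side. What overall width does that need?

Adding margins, columns and gutters: 32 + 1400 + 104 = 1536 px.

1536 px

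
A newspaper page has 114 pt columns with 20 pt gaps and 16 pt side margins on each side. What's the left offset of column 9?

Each column+gutter stride is 134 pt; 8 of them past the 16 pt margin is 16 + 1072 = 1088 pt.

1088 pt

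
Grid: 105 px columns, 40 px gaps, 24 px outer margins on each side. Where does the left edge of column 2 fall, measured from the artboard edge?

Before column 2: the margin + 1 column + 1 gap.
Offset = 24 + 1·(105 + 40) = 24 + 145 = 169 px.

169 px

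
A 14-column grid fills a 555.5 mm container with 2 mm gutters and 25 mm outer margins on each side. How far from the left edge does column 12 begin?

423.75 mm

Inside the margins: 555.5 − 50 = 505.5 mm.
Subtracting 13 gutters of 2 leaves 479.5 for 14 columns, so c = 34.25 mm.
Before column 12: the margin + 11 columns + 11 gutters.
Offset = 25 + 11·(34.25 + 2) = 25 + 398.75 = 423.75 mm.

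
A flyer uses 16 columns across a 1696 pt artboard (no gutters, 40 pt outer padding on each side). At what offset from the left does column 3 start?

242 pt

Take off 80 pt of margins, leaving 1616 pt.
1616 / 16 = 101 pt per column.
Before column 3: the margin + 2 columns + 2 gutters.
Offset = 40 + 2·(101 + 0) = 40 + 202 = 242 pt.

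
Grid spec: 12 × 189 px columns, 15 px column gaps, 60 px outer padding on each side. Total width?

Total width: 2·60 + 12·189 + 11·15 = 2553 px.

2553 px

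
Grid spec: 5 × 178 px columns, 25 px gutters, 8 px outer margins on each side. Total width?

Container = 2·8 + 5·178 + 4·25 = 16 + 890 + 100 = 1006 px.

1006 px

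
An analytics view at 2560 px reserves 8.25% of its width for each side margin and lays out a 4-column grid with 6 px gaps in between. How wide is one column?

Margins: 8.25% × 2560 = 211.2 px each, so content = 2560 − 422.4 = 2137.6 px.
2137.6 − 3·6 = 2119.6; ÷4 gives c = 529.9 px.

529.9 px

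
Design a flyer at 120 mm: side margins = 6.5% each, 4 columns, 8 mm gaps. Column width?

20.1 mm

Margins: 6.5% × 120 = 7.8 mm each, so content = 120 − 15.6 = 104.4 mm.
4c + 3·8 = 104.4 → 4c = 80.4 → c = 20.1 mm.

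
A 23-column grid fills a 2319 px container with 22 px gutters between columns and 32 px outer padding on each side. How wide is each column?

77 px

Subtract both margins: 2319 − 2·32 = 2255 px.
2255 − 22·22 = 1771; ÷23 gives c = 77 px.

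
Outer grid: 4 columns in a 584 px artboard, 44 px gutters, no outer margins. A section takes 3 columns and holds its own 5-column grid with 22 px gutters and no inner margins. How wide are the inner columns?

4c + 3·44 = 584 → 4c = 452 → c = 113 px.
Span of 3: 3·113 + 2·44 = 339 + 88 = 427 px.
427 − 4·22 = 339; ÷5 gives d = 67.8 px.

67.8 px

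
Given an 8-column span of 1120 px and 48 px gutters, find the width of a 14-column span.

8 columns + 7 gutters: 8c + 7·48 = 1120.
8c = 1120 − 336 = 784, so c = 98 px.
Span of 14: 14·98 + 13·48 = 1372 + 624 = 1996 px.

1996 px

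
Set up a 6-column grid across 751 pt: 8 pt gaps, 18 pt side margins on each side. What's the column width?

112.5 pt

Subtract both margins: 751 − 2·18 = 715 pt.
6c + 5·8 = 715 → 6c = 675 → c = 112.5 pt.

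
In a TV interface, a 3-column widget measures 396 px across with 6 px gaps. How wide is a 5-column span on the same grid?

664 px

3 columns + 2 gaps: 3c + 2·6 = 396.
3c = 396 − 12 = 384, so c = 128 px.
5-column span = 5·128 + 4·6 = 664 px.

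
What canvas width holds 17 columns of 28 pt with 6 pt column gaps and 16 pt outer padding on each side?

604 pt

Total width: 2·16 + 17·28 + 16·6 = 604 pt.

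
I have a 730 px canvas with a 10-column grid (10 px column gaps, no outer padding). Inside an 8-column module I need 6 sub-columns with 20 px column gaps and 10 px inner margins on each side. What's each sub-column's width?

Subtracting 9 column gaps of 10 leaves 640 for 10 columns, so c = 64 px.
8 columns plus 7 column gaps: 512 + 70 = 582 px.
Inner content = 582 − 2·10 = 562 px.
6d + 5·20 = 562 → 6d = 462 → d = 77 px.

77 px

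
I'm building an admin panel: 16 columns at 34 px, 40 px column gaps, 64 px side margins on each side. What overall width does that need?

Canvas = 2·64 + 16·34 + 15·40 = 128 + 544 + 600 = 1272 px.

1272 px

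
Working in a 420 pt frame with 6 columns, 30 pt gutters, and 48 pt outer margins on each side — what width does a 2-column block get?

Subtract both margins: 420 − 2·48 = 324 pt.
Subtracting 5 gutters of 30 leaves 174 for 6 columns, so c = 29 pt.
Span of 2: 2·29 + 1·30 = 58 + 30 = 88 pt.

88 pt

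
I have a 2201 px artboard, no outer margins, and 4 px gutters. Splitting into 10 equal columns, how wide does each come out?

216.5 px

Subtracting 9 gutters of 4 leaves 2165 for 10 columns, so c = 216.5 px.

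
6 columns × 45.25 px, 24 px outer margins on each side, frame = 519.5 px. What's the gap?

Take off 48 px of margins, leaving 471.5 px.
6 columns take 6·45.25 = 271.5 px; remaining 200 splits into 5 gaps.
g = 200 / 5 = 40 px.

40 px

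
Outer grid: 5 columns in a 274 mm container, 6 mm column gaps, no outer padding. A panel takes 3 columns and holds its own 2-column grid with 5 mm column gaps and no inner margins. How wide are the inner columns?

78.5 mm

5 columns + 4 column gaps: 5c + 4·6 = 274.
5c = 274 − 24 = 250, so c = 50 mm.
3 columns plus 2 column gaps: 150 + 12 = 162 mm.
2d + 1·5 = 162 → 2d = 157 → d = 78.5 mm.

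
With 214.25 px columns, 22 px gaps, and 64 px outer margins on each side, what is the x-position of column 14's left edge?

3135.25 px

Each column+gutter stride is 236.25 px; 13 of them past the 64 px margin is 64 + 3071.25 = 3135.25 px.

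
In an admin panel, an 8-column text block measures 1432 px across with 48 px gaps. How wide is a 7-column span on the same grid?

1432 − 7·48 = 1096; ÷8 gives c = 137 px.
Span of 7: 7·137 + 6·48 = 959 + 288 = 1247 px.

1247 px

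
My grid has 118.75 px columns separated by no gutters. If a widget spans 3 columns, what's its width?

With no gutters, 3 columns span 3·118.75 = 356.25 px.

356.25 px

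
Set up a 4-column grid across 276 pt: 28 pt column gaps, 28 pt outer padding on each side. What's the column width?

34 pt

Content width = 276 − 2·28 = 220 pt.
4 columns + 3 column gaps: 4c + 3·28 = 220.
4c = 220 − 84 = 136, so c = 34 pt.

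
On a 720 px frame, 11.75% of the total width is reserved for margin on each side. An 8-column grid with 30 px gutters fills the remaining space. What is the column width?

42.6 px

Each margin = 11.75% of 720 = 84.6 px; content = 720 − 2·84.6 = 550.8 px.
8 columns + 7 gutters: 8c + 7·30 = 550.8.
8c = 550.8 − 210 = 340.8, so c = 42.6 px.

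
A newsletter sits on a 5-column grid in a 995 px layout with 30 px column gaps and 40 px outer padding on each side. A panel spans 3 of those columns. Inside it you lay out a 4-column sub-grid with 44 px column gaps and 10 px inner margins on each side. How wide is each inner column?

96.25 px

Outer content = 995 − 2·40 = 915 px.
5 columns + 4 column gaps: 5c + 4·30 = 915.
5c = 915 − 120 = 795, so c = 159 px.
Span of 3: 3·159 + 2·30 = 477 + 60 = 537 px.
Inner content = 537 − 2·10 = 517 px.
517 − 3·44 = 385; ÷4 gives d = 96.25 px.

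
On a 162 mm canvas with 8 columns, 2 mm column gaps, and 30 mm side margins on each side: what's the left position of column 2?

Inside the margins: 162 − 60 = 102 mm.
102 − 7·2 = 88; ÷8 gives c = 11 mm.
Each column+gutter stride is 13 mm; 1 of them past the 30 mm margin is 30 + 13 = 43 mm.

43 mm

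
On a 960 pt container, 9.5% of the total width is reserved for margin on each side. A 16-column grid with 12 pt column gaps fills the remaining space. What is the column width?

37.35 pt

960 × (1 − 2·9.5%) = 960 × 81% = 777.6 pt for the columns.
16c + 15·12 = 777.6 → 16c = 597.6 → c = 37.35 pt.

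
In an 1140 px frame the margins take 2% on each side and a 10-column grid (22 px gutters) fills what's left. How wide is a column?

Each margin = 2% of 1140 = 22.8 px; content = 1140 − 2·22.8 = 1094.4 px.
10c + 9·22 = 1094.4 → 10c = 896.4 → c = 89.64 px.

89.64 px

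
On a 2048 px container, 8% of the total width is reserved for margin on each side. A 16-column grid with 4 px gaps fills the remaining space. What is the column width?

103.77 px

Margins: 8% × 2048 = 163.84 px each, so content = 2048 − 327.68 = 1720.32 px.
1720.32 − 15·4 = 1660.32; ÷16 gives c = 103.77 px.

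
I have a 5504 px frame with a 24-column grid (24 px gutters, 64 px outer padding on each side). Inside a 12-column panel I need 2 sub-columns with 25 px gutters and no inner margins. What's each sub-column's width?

Take off 128 px of margins, leaving 5376 px.
24 columns + 23 gutters: 24c + 23·24 = 5376.
24c = 5376 − 552 = 4824, so c = 201 px.
12-column span = 12·201 + 11·24 = 2676 px.
2676 − 1·25 = 2651; ÷2 gives d = 1325.5 px.

1325.5 px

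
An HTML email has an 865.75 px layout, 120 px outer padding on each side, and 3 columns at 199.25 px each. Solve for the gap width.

Subtract both margins: 865.75 − 2·120 = 625.75 px.
Columns use 597.75 px, leaving 28 px across 2 gaps = 14 px each.

14 px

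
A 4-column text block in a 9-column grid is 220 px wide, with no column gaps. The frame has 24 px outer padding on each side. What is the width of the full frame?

543 px

With no column gaps, each column is 220/4 = 55 px.
Total width: 2·24 + 9·55 = 543 px.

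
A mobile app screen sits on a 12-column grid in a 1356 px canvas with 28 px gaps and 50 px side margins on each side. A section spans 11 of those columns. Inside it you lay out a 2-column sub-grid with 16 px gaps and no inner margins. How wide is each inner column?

Take off 100 px of margins, leaving 1256 px.
1256 − 11·28 = 948; ÷12 gives c = 79 px.
11 columns plus 10 gaps: 869 + 280 = 1149 px.
Subtracting 1 gap of 16 leaves 1133 for 2 columns, so d = 566.5 px.

566.5 px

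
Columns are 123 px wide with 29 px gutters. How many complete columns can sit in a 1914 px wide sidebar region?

12 columns: 12·123 + 11·29 = 1795 px ≤ 1914.
13 columns: 1947 px > 1914. So 12.

12 columns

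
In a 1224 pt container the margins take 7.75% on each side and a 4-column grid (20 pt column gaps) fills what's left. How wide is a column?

243.57 pt

Each margin = 7.75% of 1224 = 94.86 pt; content = 1224 − 2·94.86 = 1034.28 pt.
1034.28 − 3·20 = 974.28; ÷4 gives c = 243.57 pt.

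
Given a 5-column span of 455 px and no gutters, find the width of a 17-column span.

1547 px

455 / 5 = 91 px per column.
17-column span = 17·91 = 1547 px.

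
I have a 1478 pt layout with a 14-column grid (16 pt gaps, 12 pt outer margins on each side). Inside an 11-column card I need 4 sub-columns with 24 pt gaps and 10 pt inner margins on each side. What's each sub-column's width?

Subtract both margins: 1478 − 2·12 = 1454 pt.
14c + 13·16 = 1454 → 14c = 1246 → c = 89 pt.
Span of 11: 11·89 + 10·16 = 979 + 160 = 1139 pt.
Inner content = 1139 − 2·10 = 1119 pt.
1119 − 3·24 = 1047; ÷4 gives d = 261.75 pt.

261.75 pt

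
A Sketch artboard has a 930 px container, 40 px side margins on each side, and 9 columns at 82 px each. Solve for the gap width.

Content width = 930 − 2·40 = 850 px.
9·82 + 8g = 850 → 8g = 112 → g = 14 px.

14 px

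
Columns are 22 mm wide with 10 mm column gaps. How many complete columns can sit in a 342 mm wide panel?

11 columns

11 columns: 11·22 + 10·10 = 342 mm ≤ 342.
12 columns: 374 mm > 342. So 11.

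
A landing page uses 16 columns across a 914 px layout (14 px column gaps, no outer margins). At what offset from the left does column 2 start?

Subtracting 15 column gaps of 14 leaves 704 for 16 columns, so c = 44 px.
Each column+gutter stride is 58 px; with no margin, 1 of them is 58 px.

58 px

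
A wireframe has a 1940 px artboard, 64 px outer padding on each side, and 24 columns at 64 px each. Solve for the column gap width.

12 px

Subtract both margins: 1940 − 2·64 = 1812 px.
Columns use 1536 px, leaving 276 px across 23 column gaps = 12 px each.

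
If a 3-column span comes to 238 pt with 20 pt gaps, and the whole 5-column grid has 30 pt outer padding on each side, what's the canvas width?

470 pt

3 columns + 2 gaps: 3c + 2·20 = 238.
3c = 238 − 40 = 198, so c = 66 pt.
Total width: 2·30 + 5·66 + 4·20 = 470 pt.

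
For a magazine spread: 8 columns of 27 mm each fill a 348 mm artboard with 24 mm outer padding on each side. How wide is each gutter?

12 mm

Subtract both margins: 348 − 2·24 = 300 mm.
8 columns take 8·27 = 216 mm; remaining 84 splits into 7 gutters.
g = 84 / 7 = 12 mm.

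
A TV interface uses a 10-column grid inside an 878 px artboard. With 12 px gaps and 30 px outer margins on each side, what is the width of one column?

Subtract both margins: 878 − 2·30 = 818 px.
818 − 9·12 = 710; ÷10 gives c = 71 px.

71 px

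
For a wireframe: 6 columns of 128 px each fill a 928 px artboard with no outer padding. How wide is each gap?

6 columns take 6·128 = 768 px; remaining 160 splits into 5 gaps.
g = 160 / 5 = 32 px.

32 px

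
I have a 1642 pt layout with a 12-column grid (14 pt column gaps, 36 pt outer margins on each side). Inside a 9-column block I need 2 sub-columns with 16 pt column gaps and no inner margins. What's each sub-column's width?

Inside the margins: 1642 − 72 = 1570 pt.
Subtracting 11 column gaps of 14 leaves 1416 for 12 columns, so c = 118 pt.
9-column span = 9·118 + 8·14 = 1174 pt.
Subtracting 1 column gap of 16 leaves 1158 for 2 columns, so d = 579 pt.

579 pt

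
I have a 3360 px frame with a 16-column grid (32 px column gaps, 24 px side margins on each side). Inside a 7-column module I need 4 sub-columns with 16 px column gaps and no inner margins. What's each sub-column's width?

Outer content = 3360 − 2·24 = 3312 px.
Subtracting 15 column gaps of 32 leaves 2832 for 16 columns, so c = 177 px.
7-column span = 7·177 + 6·32 = 1431 px.
Subtracting 3 column gaps of 16 leaves 1383 for 4 columns, so d = 345.75 px.

345.75 px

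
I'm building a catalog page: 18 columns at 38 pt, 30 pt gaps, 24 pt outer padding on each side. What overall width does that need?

1242 pt

Frame = 2·24 + 18·38 + 17·30 = 48 + 684 + 510 = 1242 pt.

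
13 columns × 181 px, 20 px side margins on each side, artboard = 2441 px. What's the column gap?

4 px

Inside the margins: 2441 − 40 = 2401 px.
Columns use 2353 px, leaving 48 px across 12 column gaps = 4 px each.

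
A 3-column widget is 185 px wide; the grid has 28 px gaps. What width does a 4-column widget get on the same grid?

3c + 2·28 = 185 → 3c = 129 → c = 43 px.
4-column span = 4·43 + 3·28 = 256 px.

256 px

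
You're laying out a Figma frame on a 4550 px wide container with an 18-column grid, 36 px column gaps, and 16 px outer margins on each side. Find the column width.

217 px

Subtract both margins: 4550 − 2·16 = 4518 px.
18 columns + 17 column gaps: 18c + 17·36 = 4518.
18c = 4518 − 612 = 3906, so c = 217 px.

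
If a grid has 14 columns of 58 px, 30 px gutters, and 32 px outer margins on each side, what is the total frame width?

1266 px

Frame = 2·32 + 14·58 + 13·30 = 64 + 812 + 390 = 1266 px.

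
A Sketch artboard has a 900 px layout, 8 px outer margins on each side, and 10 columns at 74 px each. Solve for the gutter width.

Subtract both margins: 900 − 2·8 = 884 px.
Columns use 740 px, leaving 144 px across 9 gutters = 16 px each.

16 px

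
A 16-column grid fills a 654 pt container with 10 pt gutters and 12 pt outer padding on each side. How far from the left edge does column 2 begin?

Subtract both margins: 654 − 2·12 = 630 pt.
Subtracting 15 gutters of 10 leaves 480 for 16 columns, so c = 30 pt.
Before column 2: the margin + 1 column + 1 gutter.
Offset = 12 + 1·(30 + 10) = 12 + 40 = 52 pt.

52 pt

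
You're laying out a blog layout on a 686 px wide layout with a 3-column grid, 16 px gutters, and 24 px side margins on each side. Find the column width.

202 px

Take off 48 px of margins, leaving 638 px.
3c + 2·16 = 638 → 3c = 606 → c = 202 px.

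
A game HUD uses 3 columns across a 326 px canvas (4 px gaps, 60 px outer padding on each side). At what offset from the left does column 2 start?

130 px

Inside the margins: 326 − 120 = 206 px.
Subtracting 2 gaps of 4 leaves 198 for 3 columns, so c = 66 px.
Each column+gutter stride is 70 px; 1 of them past the 60 px margin is 60 + 70 = 130 px.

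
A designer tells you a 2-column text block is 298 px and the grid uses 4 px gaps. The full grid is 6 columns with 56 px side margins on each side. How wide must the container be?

1014 px

298 − 1·4 = 294; ÷2 gives c = 147 px.
Container = 2·56 + 6·147 + 5·4 = 112 + 882 + 20 = 1014 px.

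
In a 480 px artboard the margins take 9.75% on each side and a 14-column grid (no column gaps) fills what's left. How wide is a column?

27.6 px

Margins: 9.75% × 480 = 46.8 px each, so content = 480 − 93.6 = 386.4 px.
With no column gaps, each column is 386.4/14 = 27.6 px.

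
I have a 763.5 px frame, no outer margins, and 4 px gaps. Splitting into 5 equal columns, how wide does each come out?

5 columns + 4 gaps: 5c + 4·4 = 763.5.
5c = 763.5 − 16 = 747.5, so c = 149.5 px.

149.5 px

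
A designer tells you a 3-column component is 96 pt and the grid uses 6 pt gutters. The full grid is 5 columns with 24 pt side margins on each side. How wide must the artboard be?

212 pt

Subtracting 2 gutters of 6 leaves 84 for 3 columns, so c = 28 pt.
Adding margins, columns and gutters: 48 + 140 + 24 = 212 pt.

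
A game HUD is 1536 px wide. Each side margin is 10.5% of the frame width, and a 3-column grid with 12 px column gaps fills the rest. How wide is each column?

Margins: 10.5% × 1536 = 161.28 px each, so content = 1536 − 322.56 = 1213.44 px.
1213.44 − 2·12 = 1189.44; ÷3 gives c = 396.48 px.

396.48 px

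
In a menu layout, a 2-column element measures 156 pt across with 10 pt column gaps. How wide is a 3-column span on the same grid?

Subtracting 1 column gap of 10 leaves 146 for 2 columns, so c = 73 pt.
Span of 3: 3·73 + 2·10 = 219 + 20 = 239 pt.

239 pt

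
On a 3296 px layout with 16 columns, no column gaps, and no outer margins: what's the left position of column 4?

16c = 3296 → c = 206 px.
Before column 4: 3 columns + 3 column gaps.
Offset = 3·(206 + 0) = 3·206 = 618 px.

618 px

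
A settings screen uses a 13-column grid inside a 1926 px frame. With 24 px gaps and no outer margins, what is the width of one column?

126 px

13 columns + 12 gaps: 13c + 12·24 = 1926.
13c = 1926 − 288 = 1638, so c = 126 px.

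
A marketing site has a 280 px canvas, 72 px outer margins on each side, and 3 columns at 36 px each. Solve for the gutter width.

Content width = 280 − 2·72 = 136 px.
3·36 + 2g = 136 → 2g = 28 → g = 14 px.

14 px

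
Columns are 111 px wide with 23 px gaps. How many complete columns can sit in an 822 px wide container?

6 columns

6 columns: 6·111 + 5·23 = 781 px ≤ 822.
7 columns: 915 px > 822. So 6.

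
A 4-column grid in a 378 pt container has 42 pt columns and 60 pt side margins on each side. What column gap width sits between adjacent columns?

Inside the margins: 378 − 120 = 258 pt.
4 columns take 4·42 = 168 pt; remaining 90 splits into 3 column gaps.
g = 90 / 3 = 30 pt.

30 pt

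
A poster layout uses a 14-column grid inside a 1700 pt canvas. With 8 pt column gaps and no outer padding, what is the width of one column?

Subtracting 13 column gaps of 8 leaves 1596 for 14 columns, so c = 114 pt.

114 pt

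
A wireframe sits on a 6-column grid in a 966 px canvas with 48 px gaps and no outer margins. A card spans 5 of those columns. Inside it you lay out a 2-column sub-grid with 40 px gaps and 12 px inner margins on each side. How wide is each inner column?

Subtracting 5 gaps of 48 leaves 726 for 6 columns, so c = 121 px.
5 columns plus 4 gaps: 605 + 192 = 797 px.
Inner content = 797 − 2·12 = 773 px.
773 − 1·40 = 733; ÷2 gives d = 366.5 px.

366.5 px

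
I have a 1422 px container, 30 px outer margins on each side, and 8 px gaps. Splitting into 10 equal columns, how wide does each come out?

129 px

Take off 60 px of margins, leaving 1362 px.
1362 − 9·8 = 1290; ÷10 gives c = 129 px.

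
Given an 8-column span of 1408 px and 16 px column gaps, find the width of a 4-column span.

8 columns + 7 column gaps: 8c + 7·16 = 1408.
8c = 1408 − 112 = 1296, so c = 162 px.
4-column span = 4·162 + 3·16 = 696 px.

696 px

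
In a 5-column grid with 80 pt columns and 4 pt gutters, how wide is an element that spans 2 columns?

164 pt

2-column span = 2·80 + 1·4 = 164 pt.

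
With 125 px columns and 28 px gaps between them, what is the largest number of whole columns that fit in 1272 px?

k columns need k·125 + (k−1)·28 = k·153 − 28.
k·153 − 28 ≤ 1272 → k ≤ 1300 / 153 ≈ 8.50, so k = 8.

8 columns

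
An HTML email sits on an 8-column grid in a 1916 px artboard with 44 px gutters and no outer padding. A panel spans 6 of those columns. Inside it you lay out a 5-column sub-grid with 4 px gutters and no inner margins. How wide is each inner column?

1916 − 7·44 = 1608; ÷8 gives c = 201 px.
Span of 6: 6·201 + 5·44 = 1206 + 220 = 1426 px.
5d + 4·4 = 1426 → 5d = 1410 → d = 282 px.

282 px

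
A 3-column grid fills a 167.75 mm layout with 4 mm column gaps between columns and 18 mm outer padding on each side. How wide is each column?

41.25 mm

Take off 36 mm of margins, leaving 131.75 mm.
131.75 − 2·4 = 123.75; ÷3 gives c = 41.25 mm.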